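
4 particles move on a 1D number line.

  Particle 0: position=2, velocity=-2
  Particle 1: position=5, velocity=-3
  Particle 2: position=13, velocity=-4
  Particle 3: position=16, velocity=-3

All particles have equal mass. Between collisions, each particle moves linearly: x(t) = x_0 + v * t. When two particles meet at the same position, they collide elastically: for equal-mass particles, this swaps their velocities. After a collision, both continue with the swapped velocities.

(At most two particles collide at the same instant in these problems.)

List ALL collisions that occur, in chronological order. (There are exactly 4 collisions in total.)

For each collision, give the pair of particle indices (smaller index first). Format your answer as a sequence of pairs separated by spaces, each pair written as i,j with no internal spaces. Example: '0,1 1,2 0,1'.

Collision at t=3: particles 0 and 1 swap velocities; positions: p0=-4 p1=-4 p2=1 p3=7; velocities now: v0=-3 v1=-2 v2=-4 v3=-3
Collision at t=11/2: particles 1 and 2 swap velocities; positions: p0=-23/2 p1=-9 p2=-9 p3=-1/2; velocities now: v0=-3 v1=-4 v2=-2 v3=-3
Collision at t=8: particles 0 and 1 swap velocities; positions: p0=-19 p1=-19 p2=-14 p3=-8; velocities now: v0=-4 v1=-3 v2=-2 v3=-3
Collision at t=14: particles 2 and 3 swap velocities; positions: p0=-43 p1=-37 p2=-26 p3=-26; velocities now: v0=-4 v1=-3 v2=-3 v3=-2

Answer: 0,1 1,2 0,1 2,3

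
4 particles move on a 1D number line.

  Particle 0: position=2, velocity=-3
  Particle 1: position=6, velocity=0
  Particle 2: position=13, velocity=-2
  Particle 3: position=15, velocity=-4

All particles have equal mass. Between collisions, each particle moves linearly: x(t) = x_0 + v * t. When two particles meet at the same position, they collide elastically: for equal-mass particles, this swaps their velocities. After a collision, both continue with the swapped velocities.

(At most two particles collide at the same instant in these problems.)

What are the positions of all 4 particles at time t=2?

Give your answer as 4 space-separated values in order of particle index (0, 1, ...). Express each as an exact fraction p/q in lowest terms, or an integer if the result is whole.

Collision at t=1: particles 2 and 3 swap velocities; positions: p0=-1 p1=6 p2=11 p3=11; velocities now: v0=-3 v1=0 v2=-4 v3=-2
Advance to t=2 (no further collisions before then); velocities: v0=-3 v1=0 v2=-4 v3=-2; positions = -4 6 7 9

Answer: -4 6 7 9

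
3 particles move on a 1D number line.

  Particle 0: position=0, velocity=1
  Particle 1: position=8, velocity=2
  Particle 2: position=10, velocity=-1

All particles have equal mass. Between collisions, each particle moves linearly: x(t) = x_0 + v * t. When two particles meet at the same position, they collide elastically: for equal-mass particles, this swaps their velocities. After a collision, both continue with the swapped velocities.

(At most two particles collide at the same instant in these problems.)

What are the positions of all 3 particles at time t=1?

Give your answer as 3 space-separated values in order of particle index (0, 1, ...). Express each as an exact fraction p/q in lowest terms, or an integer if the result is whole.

Answer: 1 9 10

Derivation:
Collision at t=2/3: particles 1 and 2 swap velocities; positions: p0=2/3 p1=28/3 p2=28/3; velocities now: v0=1 v1=-1 v2=2
Advance to t=1 (no further collisions before then); velocities: v0=1 v1=-1 v2=2; positions = 1 9 10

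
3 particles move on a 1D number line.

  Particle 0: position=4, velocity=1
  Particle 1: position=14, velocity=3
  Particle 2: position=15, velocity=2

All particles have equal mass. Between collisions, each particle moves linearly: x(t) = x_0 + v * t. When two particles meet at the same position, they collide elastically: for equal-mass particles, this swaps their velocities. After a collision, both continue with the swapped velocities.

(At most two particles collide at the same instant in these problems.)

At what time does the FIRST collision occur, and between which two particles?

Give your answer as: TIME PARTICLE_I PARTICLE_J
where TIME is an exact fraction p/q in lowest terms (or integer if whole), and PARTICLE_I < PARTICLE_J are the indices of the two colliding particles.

Pair (0,1): pos 4,14 vel 1,3 -> not approaching (rel speed -2 <= 0)
Pair (1,2): pos 14,15 vel 3,2 -> gap=1, closing at 1/unit, collide at t=1
Earliest collision: t=1 between 1 and 2

Answer: 1 1 2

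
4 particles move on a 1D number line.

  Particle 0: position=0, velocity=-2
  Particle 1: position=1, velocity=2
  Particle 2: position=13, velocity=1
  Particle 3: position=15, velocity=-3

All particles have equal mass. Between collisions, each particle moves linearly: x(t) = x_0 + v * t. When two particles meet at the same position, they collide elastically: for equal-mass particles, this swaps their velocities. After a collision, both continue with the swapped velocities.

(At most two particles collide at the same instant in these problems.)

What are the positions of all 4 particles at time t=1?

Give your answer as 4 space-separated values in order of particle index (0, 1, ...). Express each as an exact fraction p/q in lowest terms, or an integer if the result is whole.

Answer: -2 3 12 14

Derivation:
Collision at t=1/2: particles 2 and 3 swap velocities; positions: p0=-1 p1=2 p2=27/2 p3=27/2; velocities now: v0=-2 v1=2 v2=-3 v3=1
Advance to t=1 (no further collisions before then); velocities: v0=-2 v1=2 v2=-3 v3=1; positions = -2 3 12 14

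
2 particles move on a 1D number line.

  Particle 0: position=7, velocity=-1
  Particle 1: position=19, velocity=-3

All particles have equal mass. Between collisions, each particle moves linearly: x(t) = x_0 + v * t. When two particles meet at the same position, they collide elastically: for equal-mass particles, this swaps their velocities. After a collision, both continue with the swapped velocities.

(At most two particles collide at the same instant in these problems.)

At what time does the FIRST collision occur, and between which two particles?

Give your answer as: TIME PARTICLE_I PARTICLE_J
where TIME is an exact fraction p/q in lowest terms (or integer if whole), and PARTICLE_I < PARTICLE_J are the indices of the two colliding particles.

Answer: 6 0 1

Derivation:
Pair (0,1): pos 7,19 vel -1,-3 -> gap=12, closing at 2/unit, collide at t=6
Earliest collision: t=6 between 0 and 1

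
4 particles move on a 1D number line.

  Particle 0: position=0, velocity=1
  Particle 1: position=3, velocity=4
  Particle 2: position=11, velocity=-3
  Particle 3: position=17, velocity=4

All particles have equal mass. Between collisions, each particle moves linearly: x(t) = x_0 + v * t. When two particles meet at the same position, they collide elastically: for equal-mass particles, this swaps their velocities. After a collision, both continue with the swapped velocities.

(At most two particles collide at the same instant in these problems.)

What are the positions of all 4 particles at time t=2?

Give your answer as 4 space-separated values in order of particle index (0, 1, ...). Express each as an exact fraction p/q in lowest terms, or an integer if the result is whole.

Collision at t=8/7: particles 1 and 2 swap velocities; positions: p0=8/7 p1=53/7 p2=53/7 p3=151/7; velocities now: v0=1 v1=-3 v2=4 v3=4
Advance to t=2 (no further collisions before then); velocities: v0=1 v1=-3 v2=4 v3=4; positions = 2 5 11 25

Answer: 2 5 11 25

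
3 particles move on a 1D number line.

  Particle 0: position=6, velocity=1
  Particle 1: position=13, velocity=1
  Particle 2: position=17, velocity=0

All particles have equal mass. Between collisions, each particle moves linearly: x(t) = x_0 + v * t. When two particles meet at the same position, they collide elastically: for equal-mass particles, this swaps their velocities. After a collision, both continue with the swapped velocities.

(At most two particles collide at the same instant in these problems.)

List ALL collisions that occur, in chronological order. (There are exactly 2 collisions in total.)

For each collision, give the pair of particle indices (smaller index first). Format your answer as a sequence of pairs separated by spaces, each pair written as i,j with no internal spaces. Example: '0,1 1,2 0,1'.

Answer: 1,2 0,1

Derivation:
Collision at t=4: particles 1 and 2 swap velocities; positions: p0=10 p1=17 p2=17; velocities now: v0=1 v1=0 v2=1
Collision at t=11: particles 0 and 1 swap velocities; positions: p0=17 p1=17 p2=24; velocities now: v0=0 v1=1 v2=1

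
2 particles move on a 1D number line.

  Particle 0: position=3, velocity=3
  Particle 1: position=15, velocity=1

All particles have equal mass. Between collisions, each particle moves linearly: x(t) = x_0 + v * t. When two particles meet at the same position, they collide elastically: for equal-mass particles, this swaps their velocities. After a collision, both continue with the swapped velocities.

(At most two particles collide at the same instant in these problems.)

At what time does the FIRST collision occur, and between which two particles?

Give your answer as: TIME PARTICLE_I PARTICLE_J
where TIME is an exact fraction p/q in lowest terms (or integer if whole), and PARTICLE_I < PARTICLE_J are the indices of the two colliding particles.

Pair (0,1): pos 3,15 vel 3,1 -> gap=12, closing at 2/unit, collide at t=6
Earliest collision: t=6 between 0 and 1

Answer: 6 0 1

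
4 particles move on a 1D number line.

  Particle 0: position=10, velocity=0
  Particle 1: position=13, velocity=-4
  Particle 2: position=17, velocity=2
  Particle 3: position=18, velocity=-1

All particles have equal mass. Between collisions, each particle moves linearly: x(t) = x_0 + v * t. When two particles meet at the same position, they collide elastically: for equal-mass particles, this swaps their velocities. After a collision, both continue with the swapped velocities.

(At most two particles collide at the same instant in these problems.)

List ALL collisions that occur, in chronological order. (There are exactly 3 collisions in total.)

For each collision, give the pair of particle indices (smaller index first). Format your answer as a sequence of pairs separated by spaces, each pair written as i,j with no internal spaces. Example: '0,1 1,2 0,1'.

Answer: 2,3 0,1 1,2

Derivation:
Collision at t=1/3: particles 2 and 3 swap velocities; positions: p0=10 p1=35/3 p2=53/3 p3=53/3; velocities now: v0=0 v1=-4 v2=-1 v3=2
Collision at t=3/4: particles 0 and 1 swap velocities; positions: p0=10 p1=10 p2=69/4 p3=37/2; velocities now: v0=-4 v1=0 v2=-1 v3=2
Collision at t=8: particles 1 and 2 swap velocities; positions: p0=-19 p1=10 p2=10 p3=33; velocities now: v0=-4 v1=-1 v2=0 v3=2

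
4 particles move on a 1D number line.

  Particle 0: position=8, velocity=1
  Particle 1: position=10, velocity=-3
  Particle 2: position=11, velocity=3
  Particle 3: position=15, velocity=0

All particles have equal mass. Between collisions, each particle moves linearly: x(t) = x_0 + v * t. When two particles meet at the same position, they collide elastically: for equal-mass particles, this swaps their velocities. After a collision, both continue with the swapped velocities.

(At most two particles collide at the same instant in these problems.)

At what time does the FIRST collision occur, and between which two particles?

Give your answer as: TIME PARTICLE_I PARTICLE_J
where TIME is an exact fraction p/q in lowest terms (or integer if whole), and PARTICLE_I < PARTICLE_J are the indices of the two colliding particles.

Answer: 1/2 0 1

Derivation:
Pair (0,1): pos 8,10 vel 1,-3 -> gap=2, closing at 4/unit, collide at t=1/2
Pair (1,2): pos 10,11 vel -3,3 -> not approaching (rel speed -6 <= 0)
Pair (2,3): pos 11,15 vel 3,0 -> gap=4, closing at 3/unit, collide at t=4/3
Earliest collision: t=1/2 between 0 and 1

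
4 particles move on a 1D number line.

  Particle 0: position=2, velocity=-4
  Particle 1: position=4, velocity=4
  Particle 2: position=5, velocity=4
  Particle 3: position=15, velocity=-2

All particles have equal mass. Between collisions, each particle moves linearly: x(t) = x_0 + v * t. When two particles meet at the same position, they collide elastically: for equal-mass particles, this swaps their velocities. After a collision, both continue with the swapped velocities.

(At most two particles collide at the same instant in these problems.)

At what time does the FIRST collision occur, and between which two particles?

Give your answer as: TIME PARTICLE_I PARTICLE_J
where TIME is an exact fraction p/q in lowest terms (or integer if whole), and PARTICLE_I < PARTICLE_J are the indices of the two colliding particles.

Answer: 5/3 2 3

Derivation:
Pair (0,1): pos 2,4 vel -4,4 -> not approaching (rel speed -8 <= 0)
Pair (1,2): pos 4,5 vel 4,4 -> not approaching (rel speed 0 <= 0)
Pair (2,3): pos 5,15 vel 4,-2 -> gap=10, closing at 6/unit, collide at t=5/3
Earliest collision: t=5/3 between 2 and 3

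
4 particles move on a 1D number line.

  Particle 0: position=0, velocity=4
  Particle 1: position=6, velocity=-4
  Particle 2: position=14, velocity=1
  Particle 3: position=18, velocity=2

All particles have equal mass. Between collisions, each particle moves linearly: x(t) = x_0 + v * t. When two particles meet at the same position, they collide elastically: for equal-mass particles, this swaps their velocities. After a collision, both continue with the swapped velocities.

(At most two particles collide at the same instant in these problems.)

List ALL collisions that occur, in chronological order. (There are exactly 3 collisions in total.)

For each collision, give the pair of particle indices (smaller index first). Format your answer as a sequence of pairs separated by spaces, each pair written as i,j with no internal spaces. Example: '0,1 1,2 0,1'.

Collision at t=3/4: particles 0 and 1 swap velocities; positions: p0=3 p1=3 p2=59/4 p3=39/2; velocities now: v0=-4 v1=4 v2=1 v3=2
Collision at t=14/3: particles 1 and 2 swap velocities; positions: p0=-38/3 p1=56/3 p2=56/3 p3=82/3; velocities now: v0=-4 v1=1 v2=4 v3=2
Collision at t=9: particles 2 and 3 swap velocities; positions: p0=-30 p1=23 p2=36 p3=36; velocities now: v0=-4 v1=1 v2=2 v3=4

Answer: 0,1 1,2 2,3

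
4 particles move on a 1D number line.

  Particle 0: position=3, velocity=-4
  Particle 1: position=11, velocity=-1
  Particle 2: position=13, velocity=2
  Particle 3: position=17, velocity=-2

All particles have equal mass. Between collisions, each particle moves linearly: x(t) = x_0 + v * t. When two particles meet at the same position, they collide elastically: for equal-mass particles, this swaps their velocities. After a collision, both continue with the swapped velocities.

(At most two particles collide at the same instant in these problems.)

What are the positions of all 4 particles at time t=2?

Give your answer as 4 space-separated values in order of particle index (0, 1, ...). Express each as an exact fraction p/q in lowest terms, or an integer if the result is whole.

Answer: -5 9 13 17

Derivation:
Collision at t=1: particles 2 and 3 swap velocities; positions: p0=-1 p1=10 p2=15 p3=15; velocities now: v0=-4 v1=-1 v2=-2 v3=2
Advance to t=2 (no further collisions before then); velocities: v0=-4 v1=-1 v2=-2 v3=2; positions = -5 9 13 17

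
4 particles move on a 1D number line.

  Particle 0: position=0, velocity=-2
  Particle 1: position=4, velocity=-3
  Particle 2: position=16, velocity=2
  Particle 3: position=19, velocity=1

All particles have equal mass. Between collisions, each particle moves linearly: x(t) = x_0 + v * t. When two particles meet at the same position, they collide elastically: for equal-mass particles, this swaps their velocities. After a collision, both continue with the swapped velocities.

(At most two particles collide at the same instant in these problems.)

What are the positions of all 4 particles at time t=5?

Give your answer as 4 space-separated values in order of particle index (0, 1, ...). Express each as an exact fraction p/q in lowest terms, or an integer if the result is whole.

Collision at t=3: particles 2 and 3 swap velocities; positions: p0=-6 p1=-5 p2=22 p3=22; velocities now: v0=-2 v1=-3 v2=1 v3=2
Collision at t=4: particles 0 and 1 swap velocities; positions: p0=-8 p1=-8 p2=23 p3=24; velocities now: v0=-3 v1=-2 v2=1 v3=2
Advance to t=5 (no further collisions before then); velocities: v0=-3 v1=-2 v2=1 v3=2; positions = -11 -10 24 26

Answer: -11 -10 24 26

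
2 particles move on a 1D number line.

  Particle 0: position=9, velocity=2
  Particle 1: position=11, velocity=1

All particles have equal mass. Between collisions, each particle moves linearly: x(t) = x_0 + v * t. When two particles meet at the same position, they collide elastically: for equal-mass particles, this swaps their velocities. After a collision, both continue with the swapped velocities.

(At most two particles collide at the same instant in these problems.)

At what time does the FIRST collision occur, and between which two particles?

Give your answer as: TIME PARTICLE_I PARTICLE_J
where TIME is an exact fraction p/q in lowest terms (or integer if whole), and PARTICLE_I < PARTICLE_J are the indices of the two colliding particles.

Pair (0,1): pos 9,11 vel 2,1 -> gap=2, closing at 1/unit, collide at t=2
Earliest collision: t=2 between 0 and 1

Answer: 2 0 1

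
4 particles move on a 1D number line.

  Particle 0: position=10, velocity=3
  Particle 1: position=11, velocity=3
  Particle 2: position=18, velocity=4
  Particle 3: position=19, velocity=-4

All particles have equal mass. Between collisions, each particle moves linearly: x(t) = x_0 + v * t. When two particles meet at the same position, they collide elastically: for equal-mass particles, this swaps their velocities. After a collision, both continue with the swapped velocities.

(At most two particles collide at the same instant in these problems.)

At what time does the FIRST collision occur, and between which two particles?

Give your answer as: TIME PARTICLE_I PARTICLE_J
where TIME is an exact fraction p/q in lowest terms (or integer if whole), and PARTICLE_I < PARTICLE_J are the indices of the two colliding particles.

Answer: 1/8 2 3

Derivation:
Pair (0,1): pos 10,11 vel 3,3 -> not approaching (rel speed 0 <= 0)
Pair (1,2): pos 11,18 vel 3,4 -> not approaching (rel speed -1 <= 0)
Pair (2,3): pos 18,19 vel 4,-4 -> gap=1, closing at 8/unit, collide at t=1/8
Earliest collision: t=1/8 between 2 and 3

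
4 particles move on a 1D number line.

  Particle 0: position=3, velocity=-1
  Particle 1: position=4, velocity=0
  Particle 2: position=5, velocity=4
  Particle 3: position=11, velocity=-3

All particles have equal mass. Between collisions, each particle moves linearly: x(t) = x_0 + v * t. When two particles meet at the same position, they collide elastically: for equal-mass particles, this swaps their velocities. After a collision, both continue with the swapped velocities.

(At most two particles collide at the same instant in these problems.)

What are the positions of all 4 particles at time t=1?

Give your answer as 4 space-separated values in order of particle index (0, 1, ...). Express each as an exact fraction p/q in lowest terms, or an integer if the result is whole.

Answer: 2 4 8 9

Derivation:
Collision at t=6/7: particles 2 and 3 swap velocities; positions: p0=15/7 p1=4 p2=59/7 p3=59/7; velocities now: v0=-1 v1=0 v2=-3 v3=4
Advance to t=1 (no further collisions before then); velocities: v0=-1 v1=0 v2=-3 v3=4; positions = 2 4 8 9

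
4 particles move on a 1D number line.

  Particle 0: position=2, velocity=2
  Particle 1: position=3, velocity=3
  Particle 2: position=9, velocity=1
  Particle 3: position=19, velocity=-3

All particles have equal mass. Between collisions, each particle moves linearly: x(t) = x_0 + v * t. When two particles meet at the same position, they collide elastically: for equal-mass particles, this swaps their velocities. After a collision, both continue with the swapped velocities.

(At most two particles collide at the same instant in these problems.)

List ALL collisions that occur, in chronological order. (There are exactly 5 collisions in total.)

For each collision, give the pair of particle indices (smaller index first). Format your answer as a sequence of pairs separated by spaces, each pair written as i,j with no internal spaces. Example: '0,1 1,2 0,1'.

Answer: 2,3 1,2 2,3 0,1 1,2

Derivation:
Collision at t=5/2: particles 2 and 3 swap velocities; positions: p0=7 p1=21/2 p2=23/2 p3=23/2; velocities now: v0=2 v1=3 v2=-3 v3=1
Collision at t=8/3: particles 1 and 2 swap velocities; positions: p0=22/3 p1=11 p2=11 p3=35/3; velocities now: v0=2 v1=-3 v2=3 v3=1
Collision at t=3: particles 2 and 3 swap velocities; positions: p0=8 p1=10 p2=12 p3=12; velocities now: v0=2 v1=-3 v2=1 v3=3
Collision at t=17/5: particles 0 and 1 swap velocities; positions: p0=44/5 p1=44/5 p2=62/5 p3=66/5; velocities now: v0=-3 v1=2 v2=1 v3=3
Collision at t=7: particles 1 and 2 swap velocities; positions: p0=-2 p1=16 p2=16 p3=24; velocities now: v0=-3 v1=1 v2=2 v3=3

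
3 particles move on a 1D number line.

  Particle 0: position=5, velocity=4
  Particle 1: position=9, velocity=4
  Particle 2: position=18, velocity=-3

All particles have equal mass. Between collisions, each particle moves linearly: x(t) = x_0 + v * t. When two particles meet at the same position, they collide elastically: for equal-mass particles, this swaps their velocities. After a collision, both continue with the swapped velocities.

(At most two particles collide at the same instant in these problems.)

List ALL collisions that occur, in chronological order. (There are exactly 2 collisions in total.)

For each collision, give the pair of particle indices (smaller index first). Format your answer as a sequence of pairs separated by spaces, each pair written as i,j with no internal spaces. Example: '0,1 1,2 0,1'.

Collision at t=9/7: particles 1 and 2 swap velocities; positions: p0=71/7 p1=99/7 p2=99/7; velocities now: v0=4 v1=-3 v2=4
Collision at t=13/7: particles 0 and 1 swap velocities; positions: p0=87/7 p1=87/7 p2=115/7; velocities now: v0=-3 v1=4 v2=4

Answer: 1,2 0,1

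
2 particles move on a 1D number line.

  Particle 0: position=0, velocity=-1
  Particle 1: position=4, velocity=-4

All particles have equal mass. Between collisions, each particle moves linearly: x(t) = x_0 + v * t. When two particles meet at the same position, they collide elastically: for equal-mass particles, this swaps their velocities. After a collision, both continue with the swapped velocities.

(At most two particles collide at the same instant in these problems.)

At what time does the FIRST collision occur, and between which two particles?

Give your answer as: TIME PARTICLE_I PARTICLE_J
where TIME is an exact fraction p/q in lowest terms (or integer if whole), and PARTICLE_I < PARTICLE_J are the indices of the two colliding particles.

Answer: 4/3 0 1

Derivation:
Pair (0,1): pos 0,4 vel -1,-4 -> gap=4, closing at 3/unit, collide at t=4/3
Earliest collision: t=4/3 between 0 and 1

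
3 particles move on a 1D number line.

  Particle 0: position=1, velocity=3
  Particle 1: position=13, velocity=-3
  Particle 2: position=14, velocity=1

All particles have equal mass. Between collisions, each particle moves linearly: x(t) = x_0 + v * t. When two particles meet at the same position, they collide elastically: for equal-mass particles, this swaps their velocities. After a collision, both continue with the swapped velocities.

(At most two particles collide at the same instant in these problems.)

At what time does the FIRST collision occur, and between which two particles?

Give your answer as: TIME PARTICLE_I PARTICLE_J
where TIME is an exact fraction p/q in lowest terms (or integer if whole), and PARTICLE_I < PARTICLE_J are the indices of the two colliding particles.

Answer: 2 0 1

Derivation:
Pair (0,1): pos 1,13 vel 3,-3 -> gap=12, closing at 6/unit, collide at t=2
Pair (1,2): pos 13,14 vel -3,1 -> not approaching (rel speed -4 <= 0)
Earliest collision: t=2 between 0 and 1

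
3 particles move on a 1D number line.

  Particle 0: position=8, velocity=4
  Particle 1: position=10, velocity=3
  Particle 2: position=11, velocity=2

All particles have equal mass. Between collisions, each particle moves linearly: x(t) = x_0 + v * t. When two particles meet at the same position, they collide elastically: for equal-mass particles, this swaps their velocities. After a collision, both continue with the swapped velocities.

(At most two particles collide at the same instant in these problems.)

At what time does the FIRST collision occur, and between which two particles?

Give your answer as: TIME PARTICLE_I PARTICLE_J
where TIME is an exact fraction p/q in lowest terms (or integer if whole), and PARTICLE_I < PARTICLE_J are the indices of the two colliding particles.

Pair (0,1): pos 8,10 vel 4,3 -> gap=2, closing at 1/unit, collide at t=2
Pair (1,2): pos 10,11 vel 3,2 -> gap=1, closing at 1/unit, collide at t=1
Earliest collision: t=1 between 1 and 2

Answer: 1 1 2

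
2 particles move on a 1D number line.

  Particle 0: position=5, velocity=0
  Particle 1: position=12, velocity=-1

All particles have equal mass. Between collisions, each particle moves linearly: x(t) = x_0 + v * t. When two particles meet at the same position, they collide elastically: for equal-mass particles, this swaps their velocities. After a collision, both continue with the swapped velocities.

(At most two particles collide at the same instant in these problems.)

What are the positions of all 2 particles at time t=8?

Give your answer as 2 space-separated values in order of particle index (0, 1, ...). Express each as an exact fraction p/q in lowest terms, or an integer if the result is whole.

Answer: 4 5

Derivation:
Collision at t=7: particles 0 and 1 swap velocities; positions: p0=5 p1=5; velocities now: v0=-1 v1=0
Advance to t=8 (no further collisions before then); velocities: v0=-1 v1=0; positions = 4 5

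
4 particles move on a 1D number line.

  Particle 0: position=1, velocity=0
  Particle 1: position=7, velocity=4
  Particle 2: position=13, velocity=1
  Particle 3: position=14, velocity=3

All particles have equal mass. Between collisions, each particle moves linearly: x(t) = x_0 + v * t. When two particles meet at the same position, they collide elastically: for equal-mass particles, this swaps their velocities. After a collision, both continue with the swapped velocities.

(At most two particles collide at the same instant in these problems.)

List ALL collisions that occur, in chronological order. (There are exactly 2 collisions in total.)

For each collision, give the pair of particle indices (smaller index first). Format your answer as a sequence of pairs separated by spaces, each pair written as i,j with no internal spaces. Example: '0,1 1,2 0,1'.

Collision at t=2: particles 1 and 2 swap velocities; positions: p0=1 p1=15 p2=15 p3=20; velocities now: v0=0 v1=1 v2=4 v3=3
Collision at t=7: particles 2 and 3 swap velocities; positions: p0=1 p1=20 p2=35 p3=35; velocities now: v0=0 v1=1 v2=3 v3=4

Answer: 1,2 2,3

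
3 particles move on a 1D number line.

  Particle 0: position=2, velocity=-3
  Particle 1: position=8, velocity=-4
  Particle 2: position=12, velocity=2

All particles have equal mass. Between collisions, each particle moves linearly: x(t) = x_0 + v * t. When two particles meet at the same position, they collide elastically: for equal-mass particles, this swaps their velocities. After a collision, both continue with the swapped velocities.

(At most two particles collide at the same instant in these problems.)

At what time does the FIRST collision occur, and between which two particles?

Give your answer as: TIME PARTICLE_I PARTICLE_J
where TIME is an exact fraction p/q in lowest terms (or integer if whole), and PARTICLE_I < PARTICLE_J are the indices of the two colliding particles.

Pair (0,1): pos 2,8 vel -3,-4 -> gap=6, closing at 1/unit, collide at t=6
Pair (1,2): pos 8,12 vel -4,2 -> not approaching (rel speed -6 <= 0)
Earliest collision: t=6 between 0 and 1

Answer: 6 0 1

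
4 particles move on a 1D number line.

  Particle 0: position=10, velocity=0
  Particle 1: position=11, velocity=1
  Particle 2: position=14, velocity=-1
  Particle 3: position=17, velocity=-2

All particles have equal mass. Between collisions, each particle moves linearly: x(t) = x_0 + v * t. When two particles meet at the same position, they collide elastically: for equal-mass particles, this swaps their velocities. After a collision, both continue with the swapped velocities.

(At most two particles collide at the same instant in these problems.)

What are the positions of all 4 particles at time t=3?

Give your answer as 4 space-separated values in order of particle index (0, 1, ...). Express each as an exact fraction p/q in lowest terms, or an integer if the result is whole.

Collision at t=3/2: particles 1 and 2 swap velocities; positions: p0=10 p1=25/2 p2=25/2 p3=14; velocities now: v0=0 v1=-1 v2=1 v3=-2
Collision at t=2: particles 2 and 3 swap velocities; positions: p0=10 p1=12 p2=13 p3=13; velocities now: v0=0 v1=-1 v2=-2 v3=1
Collision at t=3: particles 1 and 2 swap velocities; positions: p0=10 p1=11 p2=11 p3=14; velocities now: v0=0 v1=-2 v2=-1 v3=1
Advance to t=3 (no further collisions before then); velocities: v0=0 v1=-2 v2=-1 v3=1; positions = 10 11 11 14

Answer: 10 11 11 14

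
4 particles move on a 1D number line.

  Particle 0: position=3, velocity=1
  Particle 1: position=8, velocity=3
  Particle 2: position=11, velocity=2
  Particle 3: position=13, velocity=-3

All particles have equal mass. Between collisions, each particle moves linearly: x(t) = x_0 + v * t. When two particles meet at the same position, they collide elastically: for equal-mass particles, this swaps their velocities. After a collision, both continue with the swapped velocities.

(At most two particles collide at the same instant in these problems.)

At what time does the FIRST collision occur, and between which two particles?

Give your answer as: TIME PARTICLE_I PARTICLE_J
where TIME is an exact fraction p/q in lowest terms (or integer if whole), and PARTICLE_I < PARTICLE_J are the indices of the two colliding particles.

Answer: 2/5 2 3

Derivation:
Pair (0,1): pos 3,8 vel 1,3 -> not approaching (rel speed -2 <= 0)
Pair (1,2): pos 8,11 vel 3,2 -> gap=3, closing at 1/unit, collide at t=3
Pair (2,3): pos 11,13 vel 2,-3 -> gap=2, closing at 5/unit, collide at t=2/5
Earliest collision: t=2/5 between 2 and 3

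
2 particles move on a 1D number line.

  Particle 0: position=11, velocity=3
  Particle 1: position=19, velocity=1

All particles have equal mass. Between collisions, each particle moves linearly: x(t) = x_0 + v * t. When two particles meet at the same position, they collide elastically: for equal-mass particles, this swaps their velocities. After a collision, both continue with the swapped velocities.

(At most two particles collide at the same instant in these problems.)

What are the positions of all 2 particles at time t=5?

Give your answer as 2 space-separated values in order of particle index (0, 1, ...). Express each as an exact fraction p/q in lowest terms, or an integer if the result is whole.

Collision at t=4: particles 0 and 1 swap velocities; positions: p0=23 p1=23; velocities now: v0=1 v1=3
Advance to t=5 (no further collisions before then); velocities: v0=1 v1=3; positions = 24 26

Answer: 24 26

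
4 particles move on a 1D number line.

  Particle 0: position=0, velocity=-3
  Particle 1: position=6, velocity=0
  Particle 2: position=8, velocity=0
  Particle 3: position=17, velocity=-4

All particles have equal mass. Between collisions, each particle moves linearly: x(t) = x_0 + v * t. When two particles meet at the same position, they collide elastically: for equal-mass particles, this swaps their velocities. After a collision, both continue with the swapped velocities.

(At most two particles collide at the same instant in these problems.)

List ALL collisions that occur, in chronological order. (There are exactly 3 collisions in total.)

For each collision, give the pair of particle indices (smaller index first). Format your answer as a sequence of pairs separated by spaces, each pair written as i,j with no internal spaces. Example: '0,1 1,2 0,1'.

Answer: 2,3 1,2 0,1

Derivation:
Collision at t=9/4: particles 2 and 3 swap velocities; positions: p0=-27/4 p1=6 p2=8 p3=8; velocities now: v0=-3 v1=0 v2=-4 v3=0
Collision at t=11/4: particles 1 and 2 swap velocities; positions: p0=-33/4 p1=6 p2=6 p3=8; velocities now: v0=-3 v1=-4 v2=0 v3=0
Collision at t=17: particles 0 and 1 swap velocities; positions: p0=-51 p1=-51 p2=6 p3=8; velocities now: v0=-4 v1=-3 v2=0 v3=0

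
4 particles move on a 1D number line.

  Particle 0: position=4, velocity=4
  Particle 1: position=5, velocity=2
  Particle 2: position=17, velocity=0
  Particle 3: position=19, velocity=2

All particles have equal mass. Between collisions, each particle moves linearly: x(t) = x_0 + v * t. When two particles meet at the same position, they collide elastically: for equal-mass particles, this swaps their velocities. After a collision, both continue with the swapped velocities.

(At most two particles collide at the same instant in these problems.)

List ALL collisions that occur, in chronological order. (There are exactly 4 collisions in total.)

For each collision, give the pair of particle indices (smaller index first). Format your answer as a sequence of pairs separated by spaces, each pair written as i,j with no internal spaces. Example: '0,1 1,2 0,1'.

Collision at t=1/2: particles 0 and 1 swap velocities; positions: p0=6 p1=6 p2=17 p3=20; velocities now: v0=2 v1=4 v2=0 v3=2
Collision at t=13/4: particles 1 and 2 swap velocities; positions: p0=23/2 p1=17 p2=17 p3=51/2; velocities now: v0=2 v1=0 v2=4 v3=2
Collision at t=6: particles 0 and 1 swap velocities; positions: p0=17 p1=17 p2=28 p3=31; velocities now: v0=0 v1=2 v2=4 v3=2
Collision at t=15/2: particles 2 and 3 swap velocities; positions: p0=17 p1=20 p2=34 p3=34; velocities now: v0=0 v1=2 v2=2 v3=4

Answer: 0,1 1,2 0,1 2,3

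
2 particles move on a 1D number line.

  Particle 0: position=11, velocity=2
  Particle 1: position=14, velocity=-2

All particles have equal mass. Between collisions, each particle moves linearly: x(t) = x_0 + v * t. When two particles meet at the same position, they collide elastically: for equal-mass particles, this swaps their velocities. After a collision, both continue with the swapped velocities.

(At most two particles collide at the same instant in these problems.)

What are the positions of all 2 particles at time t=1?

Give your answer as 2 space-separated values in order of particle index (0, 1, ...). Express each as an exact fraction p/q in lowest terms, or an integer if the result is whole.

Collision at t=3/4: particles 0 and 1 swap velocities; positions: p0=25/2 p1=25/2; velocities now: v0=-2 v1=2
Advance to t=1 (no further collisions before then); velocities: v0=-2 v1=2; positions = 12 13

Answer: 12 13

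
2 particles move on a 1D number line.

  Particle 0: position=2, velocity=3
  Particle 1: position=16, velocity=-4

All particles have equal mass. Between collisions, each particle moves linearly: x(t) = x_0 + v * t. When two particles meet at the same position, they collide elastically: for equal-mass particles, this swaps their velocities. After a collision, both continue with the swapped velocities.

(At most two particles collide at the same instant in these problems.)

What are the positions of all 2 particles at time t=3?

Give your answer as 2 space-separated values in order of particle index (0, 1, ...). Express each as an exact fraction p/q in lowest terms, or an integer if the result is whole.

Answer: 4 11

Derivation:
Collision at t=2: particles 0 and 1 swap velocities; positions: p0=8 p1=8; velocities now: v0=-4 v1=3
Advance to t=3 (no further collisions before then); velocities: v0=-4 v1=3; positions = 4 11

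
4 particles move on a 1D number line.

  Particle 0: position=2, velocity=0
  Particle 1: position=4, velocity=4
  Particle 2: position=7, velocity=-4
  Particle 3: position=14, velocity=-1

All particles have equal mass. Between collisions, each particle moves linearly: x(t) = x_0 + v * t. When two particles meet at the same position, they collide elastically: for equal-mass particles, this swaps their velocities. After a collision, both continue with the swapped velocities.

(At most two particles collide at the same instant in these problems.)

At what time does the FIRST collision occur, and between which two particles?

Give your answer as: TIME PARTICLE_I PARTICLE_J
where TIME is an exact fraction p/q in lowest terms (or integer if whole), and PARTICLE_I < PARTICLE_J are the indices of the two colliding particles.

Answer: 3/8 1 2

Derivation:
Pair (0,1): pos 2,4 vel 0,4 -> not approaching (rel speed -4 <= 0)
Pair (1,2): pos 4,7 vel 4,-4 -> gap=3, closing at 8/unit, collide at t=3/8
Pair (2,3): pos 7,14 vel -4,-1 -> not approaching (rel speed -3 <= 0)
Earliest collision: t=3/8 between 1 and 2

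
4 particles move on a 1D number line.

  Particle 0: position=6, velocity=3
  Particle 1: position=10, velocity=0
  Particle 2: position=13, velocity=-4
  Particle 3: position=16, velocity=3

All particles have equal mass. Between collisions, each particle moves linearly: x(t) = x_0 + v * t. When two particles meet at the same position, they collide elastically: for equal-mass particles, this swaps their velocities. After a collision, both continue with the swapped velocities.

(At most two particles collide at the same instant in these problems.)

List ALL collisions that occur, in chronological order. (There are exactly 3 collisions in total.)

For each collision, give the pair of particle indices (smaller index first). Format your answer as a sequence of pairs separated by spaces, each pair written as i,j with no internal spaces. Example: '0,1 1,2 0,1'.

Collision at t=3/4: particles 1 and 2 swap velocities; positions: p0=33/4 p1=10 p2=10 p3=73/4; velocities now: v0=3 v1=-4 v2=0 v3=3
Collision at t=1: particles 0 and 1 swap velocities; positions: p0=9 p1=9 p2=10 p3=19; velocities now: v0=-4 v1=3 v2=0 v3=3
Collision at t=4/3: particles 1 and 2 swap velocities; positions: p0=23/3 p1=10 p2=10 p3=20; velocities now: v0=-4 v1=0 v2=3 v3=3

Answer: 1,2 0,1 1,2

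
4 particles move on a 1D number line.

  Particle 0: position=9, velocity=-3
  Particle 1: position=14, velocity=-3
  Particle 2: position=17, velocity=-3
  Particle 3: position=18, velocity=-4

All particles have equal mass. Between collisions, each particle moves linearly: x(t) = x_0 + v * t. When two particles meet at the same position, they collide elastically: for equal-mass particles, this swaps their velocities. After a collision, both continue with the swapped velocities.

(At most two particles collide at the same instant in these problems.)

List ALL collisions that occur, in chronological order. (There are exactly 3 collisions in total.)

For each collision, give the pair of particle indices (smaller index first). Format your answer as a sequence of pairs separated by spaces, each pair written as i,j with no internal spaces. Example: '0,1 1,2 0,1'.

Collision at t=1: particles 2 and 3 swap velocities; positions: p0=6 p1=11 p2=14 p3=14; velocities now: v0=-3 v1=-3 v2=-4 v3=-3
Collision at t=4: particles 1 and 2 swap velocities; positions: p0=-3 p1=2 p2=2 p3=5; velocities now: v0=-3 v1=-4 v2=-3 v3=-3
Collision at t=9: particles 0 and 1 swap velocities; positions: p0=-18 p1=-18 p2=-13 p3=-10; velocities now: v0=-4 v1=-3 v2=-3 v3=-3

Answer: 2,3 1,2 0,1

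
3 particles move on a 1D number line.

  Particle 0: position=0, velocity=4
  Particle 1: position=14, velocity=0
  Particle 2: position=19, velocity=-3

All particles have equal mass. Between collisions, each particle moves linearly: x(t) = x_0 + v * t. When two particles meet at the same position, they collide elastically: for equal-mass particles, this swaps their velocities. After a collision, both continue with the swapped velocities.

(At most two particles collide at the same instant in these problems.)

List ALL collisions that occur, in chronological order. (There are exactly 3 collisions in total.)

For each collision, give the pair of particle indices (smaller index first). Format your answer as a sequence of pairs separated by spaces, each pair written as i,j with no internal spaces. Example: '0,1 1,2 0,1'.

Collision at t=5/3: particles 1 and 2 swap velocities; positions: p0=20/3 p1=14 p2=14; velocities now: v0=4 v1=-3 v2=0
Collision at t=19/7: particles 0 and 1 swap velocities; positions: p0=76/7 p1=76/7 p2=14; velocities now: v0=-3 v1=4 v2=0
Collision at t=7/2: particles 1 and 2 swap velocities; positions: p0=17/2 p1=14 p2=14; velocities now: v0=-3 v1=0 v2=4

Answer: 1,2 0,1 1,2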